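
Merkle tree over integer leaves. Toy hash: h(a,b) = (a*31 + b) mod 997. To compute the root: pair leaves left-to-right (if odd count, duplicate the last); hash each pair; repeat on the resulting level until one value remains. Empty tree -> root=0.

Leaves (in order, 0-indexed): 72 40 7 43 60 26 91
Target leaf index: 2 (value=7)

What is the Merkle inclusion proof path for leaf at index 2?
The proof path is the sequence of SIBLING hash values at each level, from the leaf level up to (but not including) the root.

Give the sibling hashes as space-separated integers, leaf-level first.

Answer: 43 278 561

Derivation:
L0 (leaves): [72, 40, 7, 43, 60, 26, 91], target index=2
L1: h(72,40)=(72*31+40)%997=278 [pair 0] h(7,43)=(7*31+43)%997=260 [pair 1] h(60,26)=(60*31+26)%997=889 [pair 2] h(91,91)=(91*31+91)%997=918 [pair 3] -> [278, 260, 889, 918]
  Sibling for proof at L0: 43
L2: h(278,260)=(278*31+260)%997=902 [pair 0] h(889,918)=(889*31+918)%997=561 [pair 1] -> [902, 561]
  Sibling for proof at L1: 278
L3: h(902,561)=(902*31+561)%997=607 [pair 0] -> [607]
  Sibling for proof at L2: 561
Root: 607
Proof path (sibling hashes from leaf to root): [43, 278, 561]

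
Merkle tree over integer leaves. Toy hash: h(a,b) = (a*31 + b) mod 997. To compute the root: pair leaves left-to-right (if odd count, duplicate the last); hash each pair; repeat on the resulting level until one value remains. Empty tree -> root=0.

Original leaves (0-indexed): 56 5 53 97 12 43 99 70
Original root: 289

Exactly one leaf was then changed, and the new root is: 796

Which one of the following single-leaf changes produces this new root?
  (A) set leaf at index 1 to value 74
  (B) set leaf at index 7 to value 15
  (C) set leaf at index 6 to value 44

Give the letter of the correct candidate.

Answer: A

Derivation:
Original leaves: [56, 5, 53, 97, 12, 43, 99, 70]
Target new root: 796
Try each candidate change and compute the resulting root:
Candidate A: set leaf[1] = 74 -> leaves = [56, 74, 53, 97, 12, 43, 99, 70]
  L0: [56, 74, 53, 97, 12, 43, 99, 70]
  L1: h(56,74)=(56*31+74)%997=813 h(53,97)=(53*31+97)%997=743 h(12,43)=(12*31+43)%997=415 h(99,70)=(99*31+70)%997=148 -> [813, 743, 415, 148]
  L2: h(813,743)=(813*31+743)%997=24 h(415,148)=(415*31+148)%997=52 -> [24, 52]
  L3: h(24,52)=(24*31+52)%997=796 -> [796]
  root = 796 == target 796  ** MATCH **
Candidate B: set leaf[7] = 15 -> leaves = [56, 5, 53, 97, 12, 43, 99, 15]
  L0: [56, 5, 53, 97, 12, 43, 99, 15]
  L1: h(56,5)=(56*31+5)%997=744 h(53,97)=(53*31+97)%997=743 h(12,43)=(12*31+43)%997=415 h(99,15)=(99*31+15)%997=93 -> [744, 743, 415, 93]
  L2: h(744,743)=(744*31+743)%997=876 h(415,93)=(415*31+93)%997=994 -> [876, 994]
  L3: h(876,994)=(876*31+994)%997=234 -> [234]
  root = 234 != target 796
Candidate C: set leaf[6] = 44 -> leaves = [56, 5, 53, 97, 12, 43, 44, 70]
  L0: [56, 5, 53, 97, 12, 43, 44, 70]
  L1: h(56,5)=(56*31+5)%997=744 h(53,97)=(53*31+97)%997=743 h(12,43)=(12*31+43)%997=415 h(44,70)=(44*31+70)%997=437 -> [744, 743, 415, 437]
  L2: h(744,743)=(744*31+743)%997=876 h(415,437)=(415*31+437)%997=341 -> [876, 341]
  L3: h(876,341)=(876*31+341)%997=578 -> [578]
  root = 578 != target 796
Candidate A produces the target root.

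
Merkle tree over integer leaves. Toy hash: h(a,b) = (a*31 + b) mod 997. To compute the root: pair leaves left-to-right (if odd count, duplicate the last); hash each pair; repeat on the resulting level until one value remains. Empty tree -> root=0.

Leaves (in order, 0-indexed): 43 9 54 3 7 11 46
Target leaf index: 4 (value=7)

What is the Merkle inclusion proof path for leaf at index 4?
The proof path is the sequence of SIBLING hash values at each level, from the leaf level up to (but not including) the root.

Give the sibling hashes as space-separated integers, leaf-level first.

Answer: 11 475 408

Derivation:
L0 (leaves): [43, 9, 54, 3, 7, 11, 46], target index=4
L1: h(43,9)=(43*31+9)%997=345 [pair 0] h(54,3)=(54*31+3)%997=680 [pair 1] h(7,11)=(7*31+11)%997=228 [pair 2] h(46,46)=(46*31+46)%997=475 [pair 3] -> [345, 680, 228, 475]
  Sibling for proof at L0: 11
L2: h(345,680)=(345*31+680)%997=408 [pair 0] h(228,475)=(228*31+475)%997=564 [pair 1] -> [408, 564]
  Sibling for proof at L1: 475
L3: h(408,564)=(408*31+564)%997=251 [pair 0] -> [251]
  Sibling for proof at L2: 408
Root: 251
Proof path (sibling hashes from leaf to root): [11, 475, 408]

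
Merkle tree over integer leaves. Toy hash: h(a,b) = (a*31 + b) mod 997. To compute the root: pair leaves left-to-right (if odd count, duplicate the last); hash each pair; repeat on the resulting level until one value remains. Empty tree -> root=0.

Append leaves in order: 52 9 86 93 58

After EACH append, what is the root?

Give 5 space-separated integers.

Answer: 52 624 162 169 823

Derivation:
After append 52 (leaves=[52]):
  L0: [52]
  root=52
After append 9 (leaves=[52, 9]):
  L0: [52, 9]
  L1: h(52,9)=(52*31+9)%997=624 -> [624]
  root=624
After append 86 (leaves=[52, 9, 86]):
  L0: [52, 9, 86]
  L1: h(52,9)=(52*31+9)%997=624 h(86,86)=(86*31+86)%997=758 -> [624, 758]
  L2: h(624,758)=(624*31+758)%997=162 -> [162]
  root=162
After append 93 (leaves=[52, 9, 86, 93]):
  L0: [52, 9, 86, 93]
  L1: h(52,9)=(52*31+9)%997=624 h(86,93)=(86*31+93)%997=765 -> [624, 765]
  L2: h(624,765)=(624*31+765)%997=169 -> [169]
  root=169
After append 58 (leaves=[52, 9, 86, 93, 58]):
  L0: [52, 9, 86, 93, 58]
  L1: h(52,9)=(52*31+9)%997=624 h(86,93)=(86*31+93)%997=765 h(58,58)=(58*31+58)%997=859 -> [624, 765, 859]
  L2: h(624,765)=(624*31+765)%997=169 h(859,859)=(859*31+859)%997=569 -> [169, 569]
  L3: h(169,569)=(169*31+569)%997=823 -> [823]
  root=823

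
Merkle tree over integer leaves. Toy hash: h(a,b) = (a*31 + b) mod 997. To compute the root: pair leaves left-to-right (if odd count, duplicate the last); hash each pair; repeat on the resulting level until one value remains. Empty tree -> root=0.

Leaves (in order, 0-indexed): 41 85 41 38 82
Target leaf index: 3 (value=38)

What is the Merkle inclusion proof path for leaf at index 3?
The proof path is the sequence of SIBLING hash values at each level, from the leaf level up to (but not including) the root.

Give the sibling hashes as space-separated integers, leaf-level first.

Answer: 41 359 220

Derivation:
L0 (leaves): [41, 85, 41, 38, 82], target index=3
L1: h(41,85)=(41*31+85)%997=359 [pair 0] h(41,38)=(41*31+38)%997=312 [pair 1] h(82,82)=(82*31+82)%997=630 [pair 2] -> [359, 312, 630]
  Sibling for proof at L0: 41
L2: h(359,312)=(359*31+312)%997=474 [pair 0] h(630,630)=(630*31+630)%997=220 [pair 1] -> [474, 220]
  Sibling for proof at L1: 359
L3: h(474,220)=(474*31+220)%997=956 [pair 0] -> [956]
  Sibling for proof at L2: 220
Root: 956
Proof path (sibling hashes from leaf to root): [41, 359, 220]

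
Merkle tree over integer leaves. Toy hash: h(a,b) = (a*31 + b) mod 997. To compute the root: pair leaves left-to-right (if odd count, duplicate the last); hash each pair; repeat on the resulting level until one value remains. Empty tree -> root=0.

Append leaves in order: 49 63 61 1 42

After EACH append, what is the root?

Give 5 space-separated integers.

Answer: 49 585 147 87 840

Derivation:
After append 49 (leaves=[49]):
  L0: [49]
  root=49
After append 63 (leaves=[49, 63]):
  L0: [49, 63]
  L1: h(49,63)=(49*31+63)%997=585 -> [585]
  root=585
After append 61 (leaves=[49, 63, 61]):
  L0: [49, 63, 61]
  L1: h(49,63)=(49*31+63)%997=585 h(61,61)=(61*31+61)%997=955 -> [585, 955]
  L2: h(585,955)=(585*31+955)%997=147 -> [147]
  root=147
After append 1 (leaves=[49, 63, 61, 1]):
  L0: [49, 63, 61, 1]
  L1: h(49,63)=(49*31+63)%997=585 h(61,1)=(61*31+1)%997=895 -> [585, 895]
  L2: h(585,895)=(585*31+895)%997=87 -> [87]
  root=87
After append 42 (leaves=[49, 63, 61, 1, 42]):
  L0: [49, 63, 61, 1, 42]
  L1: h(49,63)=(49*31+63)%997=585 h(61,1)=(61*31+1)%997=895 h(42,42)=(42*31+42)%997=347 -> [585, 895, 347]
  L2: h(585,895)=(585*31+895)%997=87 h(347,347)=(347*31+347)%997=137 -> [87, 137]
  L3: h(87,137)=(87*31+137)%997=840 -> [840]
  root=840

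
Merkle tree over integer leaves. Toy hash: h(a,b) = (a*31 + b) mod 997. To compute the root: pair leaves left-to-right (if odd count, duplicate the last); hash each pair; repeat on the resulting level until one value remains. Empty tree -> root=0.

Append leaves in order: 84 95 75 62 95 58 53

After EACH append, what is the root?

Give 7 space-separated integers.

After append 84 (leaves=[84]):
  L0: [84]
  root=84
After append 95 (leaves=[84, 95]):
  L0: [84, 95]
  L1: h(84,95)=(84*31+95)%997=705 -> [705]
  root=705
After append 75 (leaves=[84, 95, 75]):
  L0: [84, 95, 75]
  L1: h(84,95)=(84*31+95)%997=705 h(75,75)=(75*31+75)%997=406 -> [705, 406]
  L2: h(705,406)=(705*31+406)%997=327 -> [327]
  root=327
After append 62 (leaves=[84, 95, 75, 62]):
  L0: [84, 95, 75, 62]
  L1: h(84,95)=(84*31+95)%997=705 h(75,62)=(75*31+62)%997=393 -> [705, 393]
  L2: h(705,393)=(705*31+393)%997=314 -> [314]
  root=314
After append 95 (leaves=[84, 95, 75, 62, 95]):
  L0: [84, 95, 75, 62, 95]
  L1: h(84,95)=(84*31+95)%997=705 h(75,62)=(75*31+62)%997=393 h(95,95)=(95*31+95)%997=49 -> [705, 393, 49]
  L2: h(705,393)=(705*31+393)%997=314 h(49,49)=(49*31+49)%997=571 -> [314, 571]
  L3: h(314,571)=(314*31+571)%997=335 -> [335]
  root=335
After append 58 (leaves=[84, 95, 75, 62, 95, 58]):
  L0: [84, 95, 75, 62, 95, 58]
  L1: h(84,95)=(84*31+95)%997=705 h(75,62)=(75*31+62)%997=393 h(95,58)=(95*31+58)%997=12 -> [705, 393, 12]
  L2: h(705,393)=(705*31+393)%997=314 h(12,12)=(12*31+12)%997=384 -> [314, 384]
  L3: h(314,384)=(314*31+384)%997=148 -> [148]
  root=148
After append 53 (leaves=[84, 95, 75, 62, 95, 58, 53]):
  L0: [84, 95, 75, 62, 95, 58, 53]
  L1: h(84,95)=(84*31+95)%997=705 h(75,62)=(75*31+62)%997=393 h(95,58)=(95*31+58)%997=12 h(53,53)=(53*31+53)%997=699 -> [705, 393, 12, 699]
  L2: h(705,393)=(705*31+393)%997=314 h(12,699)=(12*31+699)%997=74 -> [314, 74]
  L3: h(314,74)=(314*31+74)%997=835 -> [835]
  root=835

Answer: 84 705 327 314 335 148 835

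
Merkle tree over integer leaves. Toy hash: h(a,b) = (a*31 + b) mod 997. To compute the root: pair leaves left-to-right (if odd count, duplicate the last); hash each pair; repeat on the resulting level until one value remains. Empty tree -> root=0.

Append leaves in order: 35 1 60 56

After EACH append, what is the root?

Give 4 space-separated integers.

After append 35 (leaves=[35]):
  L0: [35]
  root=35
After append 1 (leaves=[35, 1]):
  L0: [35, 1]
  L1: h(35,1)=(35*31+1)%997=89 -> [89]
  root=89
After append 60 (leaves=[35, 1, 60]):
  L0: [35, 1, 60]
  L1: h(35,1)=(35*31+1)%997=89 h(60,60)=(60*31+60)%997=923 -> [89, 923]
  L2: h(89,923)=(89*31+923)%997=691 -> [691]
  root=691
After append 56 (leaves=[35, 1, 60, 56]):
  L0: [35, 1, 60, 56]
  L1: h(35,1)=(35*31+1)%997=89 h(60,56)=(60*31+56)%997=919 -> [89, 919]
  L2: h(89,919)=(89*31+919)%997=687 -> [687]
  root=687

Answer: 35 89 691 687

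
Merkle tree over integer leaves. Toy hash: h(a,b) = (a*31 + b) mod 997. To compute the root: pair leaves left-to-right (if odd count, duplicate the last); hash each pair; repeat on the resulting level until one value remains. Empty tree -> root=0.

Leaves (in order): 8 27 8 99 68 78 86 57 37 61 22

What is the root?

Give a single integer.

Answer: 916

Derivation:
L0: [8, 27, 8, 99, 68, 78, 86, 57, 37, 61, 22]
L1: h(8,27)=(8*31+27)%997=275 h(8,99)=(8*31+99)%997=347 h(68,78)=(68*31+78)%997=192 h(86,57)=(86*31+57)%997=729 h(37,61)=(37*31+61)%997=211 h(22,22)=(22*31+22)%997=704 -> [275, 347, 192, 729, 211, 704]
L2: h(275,347)=(275*31+347)%997=896 h(192,729)=(192*31+729)%997=699 h(211,704)=(211*31+704)%997=266 -> [896, 699, 266]
L3: h(896,699)=(896*31+699)%997=559 h(266,266)=(266*31+266)%997=536 -> [559, 536]
L4: h(559,536)=(559*31+536)%997=916 -> [916]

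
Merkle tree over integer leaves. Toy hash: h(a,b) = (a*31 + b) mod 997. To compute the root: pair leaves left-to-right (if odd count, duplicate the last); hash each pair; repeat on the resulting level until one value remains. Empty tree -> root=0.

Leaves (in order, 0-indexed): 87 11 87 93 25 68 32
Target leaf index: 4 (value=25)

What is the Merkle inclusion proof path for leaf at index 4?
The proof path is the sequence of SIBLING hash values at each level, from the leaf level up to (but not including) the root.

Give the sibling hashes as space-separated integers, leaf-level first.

Answer: 68 27 996

Derivation:
L0 (leaves): [87, 11, 87, 93, 25, 68, 32], target index=4
L1: h(87,11)=(87*31+11)%997=714 [pair 0] h(87,93)=(87*31+93)%997=796 [pair 1] h(25,68)=(25*31+68)%997=843 [pair 2] h(32,32)=(32*31+32)%997=27 [pair 3] -> [714, 796, 843, 27]
  Sibling for proof at L0: 68
L2: h(714,796)=(714*31+796)%997=996 [pair 0] h(843,27)=(843*31+27)%997=238 [pair 1] -> [996, 238]
  Sibling for proof at L1: 27
L3: h(996,238)=(996*31+238)%997=207 [pair 0] -> [207]
  Sibling for proof at L2: 996
Root: 207
Proof path (sibling hashes from leaf to root): [68, 27, 996]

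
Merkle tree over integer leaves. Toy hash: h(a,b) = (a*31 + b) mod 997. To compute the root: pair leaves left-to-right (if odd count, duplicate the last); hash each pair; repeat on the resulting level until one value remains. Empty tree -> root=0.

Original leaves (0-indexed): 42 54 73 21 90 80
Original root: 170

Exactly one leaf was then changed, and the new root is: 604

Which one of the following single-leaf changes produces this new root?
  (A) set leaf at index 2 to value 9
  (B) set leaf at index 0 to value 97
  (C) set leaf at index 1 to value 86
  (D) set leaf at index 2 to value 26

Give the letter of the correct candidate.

Original leaves: [42, 54, 73, 21, 90, 80]
Target new root: 604
Try each candidate change and compute the resulting root:
Candidate A: set leaf[2] = 9 -> leaves = [42, 54, 9, 21, 90, 80]
  L0: [42, 54, 9, 21, 90, 80]
  L1: h(42,54)=(42*31+54)%997=359 h(9,21)=(9*31+21)%997=300 h(90,80)=(90*31+80)%997=876 -> [359, 300, 876]
  L2: h(359,300)=(359*31+300)%997=462 h(876,876)=(876*31+876)%997=116 -> [462, 116]
  L3: h(462,116)=(462*31+116)%997=480 -> [480]
  root = 480 != target 604
Candidate B: set leaf[0] = 97 -> leaves = [97, 54, 73, 21, 90, 80]
  L0: [97, 54, 73, 21, 90, 80]
  L1: h(97,54)=(97*31+54)%997=70 h(73,21)=(73*31+21)%997=290 h(90,80)=(90*31+80)%997=876 -> [70, 290, 876]
  L2: h(70,290)=(70*31+290)%997=466 h(876,876)=(876*31+876)%997=116 -> [466, 116]
  L3: h(466,116)=(466*31+116)%997=604 -> [604]
  root = 604 == target 604  ** MATCH **
Candidate C: set leaf[1] = 86 -> leaves = [42, 86, 73, 21, 90, 80]
  L0: [42, 86, 73, 21, 90, 80]
  L1: h(42,86)=(42*31+86)%997=391 h(73,21)=(73*31+21)%997=290 h(90,80)=(90*31+80)%997=876 -> [391, 290, 876]
  L2: h(391,290)=(391*31+290)%997=447 h(876,876)=(876*31+876)%997=116 -> [447, 116]
  L3: h(447,116)=(447*31+116)%997=15 -> [15]
  root = 15 != target 604
Candidate D: set leaf[2] = 26 -> leaves = [42, 54, 26, 21, 90, 80]
  L0: [42, 54, 26, 21, 90, 80]
  L1: h(42,54)=(42*31+54)%997=359 h(26,21)=(26*31+21)%997=827 h(90,80)=(90*31+80)%997=876 -> [359, 827, 876]
  L2: h(359,827)=(359*31+827)%997=989 h(876,876)=(876*31+876)%997=116 -> [989, 116]
  L3: h(989,116)=(989*31+116)%997=865 -> [865]
  root = 865 != target 604
Candidate B produces the target root.

Answer: B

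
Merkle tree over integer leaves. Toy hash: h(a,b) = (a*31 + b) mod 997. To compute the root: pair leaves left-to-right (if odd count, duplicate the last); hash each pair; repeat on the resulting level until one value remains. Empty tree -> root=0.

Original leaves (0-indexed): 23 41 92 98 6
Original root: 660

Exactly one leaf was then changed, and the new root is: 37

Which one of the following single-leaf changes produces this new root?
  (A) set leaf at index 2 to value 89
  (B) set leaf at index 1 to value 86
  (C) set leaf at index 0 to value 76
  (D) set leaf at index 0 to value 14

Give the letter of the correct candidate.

Original leaves: [23, 41, 92, 98, 6]
Target new root: 37
Try each candidate change and compute the resulting root:
Candidate A: set leaf[2] = 89 -> leaves = [23, 41, 89, 98, 6]
  L0: [23, 41, 89, 98, 6]
  L1: h(23,41)=(23*31+41)%997=754 h(89,98)=(89*31+98)%997=863 h(6,6)=(6*31+6)%997=192 -> [754, 863, 192]
  L2: h(754,863)=(754*31+863)%997=309 h(192,192)=(192*31+192)%997=162 -> [309, 162]
  L3: h(309,162)=(309*31+162)%997=768 -> [768]
  root = 768 != target 37
Candidate B: set leaf[1] = 86 -> leaves = [23, 86, 92, 98, 6]
  L0: [23, 86, 92, 98, 6]
  L1: h(23,86)=(23*31+86)%997=799 h(92,98)=(92*31+98)%997=956 h(6,6)=(6*31+6)%997=192 -> [799, 956, 192]
  L2: h(799,956)=(799*31+956)%997=800 h(192,192)=(192*31+192)%997=162 -> [800, 162]
  L3: h(800,162)=(800*31+162)%997=37 -> [37]
  root = 37 == target 37  ** MATCH **
Candidate C: set leaf[0] = 76 -> leaves = [76, 41, 92, 98, 6]
  L0: [76, 41, 92, 98, 6]
  L1: h(76,41)=(76*31+41)%997=403 h(92,98)=(92*31+98)%997=956 h(6,6)=(6*31+6)%997=192 -> [403, 956, 192]
  L2: h(403,956)=(403*31+956)%997=488 h(192,192)=(192*31+192)%997=162 -> [488, 162]
  L3: h(488,162)=(488*31+162)%997=335 -> [335]
  root = 335 != target 37
Candidate D: set leaf[0] = 14 -> leaves = [14, 41, 92, 98, 6]
  L0: [14, 41, 92, 98, 6]
  L1: h(14,41)=(14*31+41)%997=475 h(92,98)=(92*31+98)%997=956 h(6,6)=(6*31+6)%997=192 -> [475, 956, 192]
  L2: h(475,956)=(475*31+956)%997=726 h(192,192)=(192*31+192)%997=162 -> [726, 162]
  L3: h(726,162)=(726*31+162)%997=734 -> [734]
  root = 734 != target 37
Candidate B produces the target root.

Answer: B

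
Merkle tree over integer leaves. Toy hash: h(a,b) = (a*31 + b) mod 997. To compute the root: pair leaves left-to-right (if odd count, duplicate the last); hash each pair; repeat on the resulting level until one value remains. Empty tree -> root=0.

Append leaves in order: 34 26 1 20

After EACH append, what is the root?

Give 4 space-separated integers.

After append 34 (leaves=[34]):
  L0: [34]
  root=34
After append 26 (leaves=[34, 26]):
  L0: [34, 26]
  L1: h(34,26)=(34*31+26)%997=83 -> [83]
  root=83
After append 1 (leaves=[34, 26, 1]):
  L0: [34, 26, 1]
  L1: h(34,26)=(34*31+26)%997=83 h(1,1)=(1*31+1)%997=32 -> [83, 32]
  L2: h(83,32)=(83*31+32)%997=611 -> [611]
  root=611
After append 20 (leaves=[34, 26, 1, 20]):
  L0: [34, 26, 1, 20]
  L1: h(34,26)=(34*31+26)%997=83 h(1,20)=(1*31+20)%997=51 -> [83, 51]
  L2: h(83,51)=(83*31+51)%997=630 -> [630]
  root=630

Answer: 34 83 611 630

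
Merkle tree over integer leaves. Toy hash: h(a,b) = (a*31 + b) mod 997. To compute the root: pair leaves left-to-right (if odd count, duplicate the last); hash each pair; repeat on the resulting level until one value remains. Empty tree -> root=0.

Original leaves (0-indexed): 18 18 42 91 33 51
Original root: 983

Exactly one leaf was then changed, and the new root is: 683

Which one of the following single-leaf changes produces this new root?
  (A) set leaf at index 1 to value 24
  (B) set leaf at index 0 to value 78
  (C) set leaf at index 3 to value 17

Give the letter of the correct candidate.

Original leaves: [18, 18, 42, 91, 33, 51]
Target new root: 683
Try each candidate change and compute the resulting root:
Candidate A: set leaf[1] = 24 -> leaves = [18, 24, 42, 91, 33, 51]
  L0: [18, 24, 42, 91, 33, 51]
  L1: h(18,24)=(18*31+24)%997=582 h(42,91)=(42*31+91)%997=396 h(33,51)=(33*31+51)%997=77 -> [582, 396, 77]
  L2: h(582,396)=(582*31+396)%997=492 h(77,77)=(77*31+77)%997=470 -> [492, 470]
  L3: h(492,470)=(492*31+470)%997=767 -> [767]
  root = 767 != target 683
Candidate B: set leaf[0] = 78 -> leaves = [78, 18, 42, 91, 33, 51]
  L0: [78, 18, 42, 91, 33, 51]
  L1: h(78,18)=(78*31+18)%997=442 h(42,91)=(42*31+91)%997=396 h(33,51)=(33*31+51)%997=77 -> [442, 396, 77]
  L2: h(442,396)=(442*31+396)%997=140 h(77,77)=(77*31+77)%997=470 -> [140, 470]
  L3: h(140,470)=(140*31+470)%997=822 -> [822]
  root = 822 != target 683
Candidate C: set leaf[3] = 17 -> leaves = [18, 18, 42, 17, 33, 51]
  L0: [18, 18, 42, 17, 33, 51]
  L1: h(18,18)=(18*31+18)%997=576 h(42,17)=(42*31+17)%997=322 h(33,51)=(33*31+51)%997=77 -> [576, 322, 77]
  L2: h(576,322)=(576*31+322)%997=232 h(77,77)=(77*31+77)%997=470 -> [232, 470]
  L3: h(232,470)=(232*31+470)%997=683 -> [683]
  root = 683 == target 683  ** MATCH **
Candidate C produces the target root.

Answer: C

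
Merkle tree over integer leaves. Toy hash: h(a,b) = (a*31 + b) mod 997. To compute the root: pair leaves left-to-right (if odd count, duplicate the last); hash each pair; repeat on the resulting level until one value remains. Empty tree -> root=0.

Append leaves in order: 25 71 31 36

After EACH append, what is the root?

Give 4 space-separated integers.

Answer: 25 846 299 304

Derivation:
After append 25 (leaves=[25]):
  L0: [25]
  root=25
After append 71 (leaves=[25, 71]):
  L0: [25, 71]
  L1: h(25,71)=(25*31+71)%997=846 -> [846]
  root=846
After append 31 (leaves=[25, 71, 31]):
  L0: [25, 71, 31]
  L1: h(25,71)=(25*31+71)%997=846 h(31,31)=(31*31+31)%997=992 -> [846, 992]
  L2: h(846,992)=(846*31+992)%997=299 -> [299]
  root=299
After append 36 (leaves=[25, 71, 31, 36]):
  L0: [25, 71, 31, 36]
  L1: h(25,71)=(25*31+71)%997=846 h(31,36)=(31*31+36)%997=0 -> [846, 0]
  L2: h(846,0)=(846*31+0)%997=304 -> [304]
  root=304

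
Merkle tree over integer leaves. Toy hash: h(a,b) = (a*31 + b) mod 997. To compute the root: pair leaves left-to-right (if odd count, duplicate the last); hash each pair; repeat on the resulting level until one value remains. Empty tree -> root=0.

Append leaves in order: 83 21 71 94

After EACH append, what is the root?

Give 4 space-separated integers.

After append 83 (leaves=[83]):
  L0: [83]
  root=83
After append 21 (leaves=[83, 21]):
  L0: [83, 21]
  L1: h(83,21)=(83*31+21)%997=600 -> [600]
  root=600
After append 71 (leaves=[83, 21, 71]):
  L0: [83, 21, 71]
  L1: h(83,21)=(83*31+21)%997=600 h(71,71)=(71*31+71)%997=278 -> [600, 278]
  L2: h(600,278)=(600*31+278)%997=932 -> [932]
  root=932
After append 94 (leaves=[83, 21, 71, 94]):
  L0: [83, 21, 71, 94]
  L1: h(83,21)=(83*31+21)%997=600 h(71,94)=(71*31+94)%997=301 -> [600, 301]
  L2: h(600,301)=(600*31+301)%997=955 -> [955]
  root=955

Answer: 83 600 932 955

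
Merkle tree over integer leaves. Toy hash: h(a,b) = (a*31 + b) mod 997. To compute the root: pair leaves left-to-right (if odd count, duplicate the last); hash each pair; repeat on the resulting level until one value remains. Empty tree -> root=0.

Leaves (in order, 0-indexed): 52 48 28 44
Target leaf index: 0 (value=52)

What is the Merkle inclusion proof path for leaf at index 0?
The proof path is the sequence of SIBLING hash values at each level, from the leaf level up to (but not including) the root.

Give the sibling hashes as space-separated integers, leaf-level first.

Answer: 48 912

Derivation:
L0 (leaves): [52, 48, 28, 44], target index=0
L1: h(52,48)=(52*31+48)%997=663 [pair 0] h(28,44)=(28*31+44)%997=912 [pair 1] -> [663, 912]
  Sibling for proof at L0: 48
L2: h(663,912)=(663*31+912)%997=528 [pair 0] -> [528]
  Sibling for proof at L1: 912
Root: 528
Proof path (sibling hashes from leaf to root): [48, 912]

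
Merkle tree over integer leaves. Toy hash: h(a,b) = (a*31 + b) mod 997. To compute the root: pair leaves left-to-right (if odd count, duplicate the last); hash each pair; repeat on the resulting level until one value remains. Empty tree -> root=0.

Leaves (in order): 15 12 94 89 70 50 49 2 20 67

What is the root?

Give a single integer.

L0: [15, 12, 94, 89, 70, 50, 49, 2, 20, 67]
L1: h(15,12)=(15*31+12)%997=477 h(94,89)=(94*31+89)%997=12 h(70,50)=(70*31+50)%997=226 h(49,2)=(49*31+2)%997=524 h(20,67)=(20*31+67)%997=687 -> [477, 12, 226, 524, 687]
L2: h(477,12)=(477*31+12)%997=841 h(226,524)=(226*31+524)%997=551 h(687,687)=(687*31+687)%997=50 -> [841, 551, 50]
L3: h(841,551)=(841*31+551)%997=700 h(50,50)=(50*31+50)%997=603 -> [700, 603]
L4: h(700,603)=(700*31+603)%997=369 -> [369]

Answer: 369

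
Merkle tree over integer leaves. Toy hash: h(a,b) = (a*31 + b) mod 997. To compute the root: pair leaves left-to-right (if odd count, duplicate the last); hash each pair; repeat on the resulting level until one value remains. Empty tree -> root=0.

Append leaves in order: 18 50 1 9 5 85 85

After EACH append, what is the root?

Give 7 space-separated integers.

After append 18 (leaves=[18]):
  L0: [18]
  root=18
After append 50 (leaves=[18, 50]):
  L0: [18, 50]
  L1: h(18,50)=(18*31+50)%997=608 -> [608]
  root=608
After append 1 (leaves=[18, 50, 1]):
  L0: [18, 50, 1]
  L1: h(18,50)=(18*31+50)%997=608 h(1,1)=(1*31+1)%997=32 -> [608, 32]
  L2: h(608,32)=(608*31+32)%997=934 -> [934]
  root=934
After append 9 (leaves=[18, 50, 1, 9]):
  L0: [18, 50, 1, 9]
  L1: h(18,50)=(18*31+50)%997=608 h(1,9)=(1*31+9)%997=40 -> [608, 40]
  L2: h(608,40)=(608*31+40)%997=942 -> [942]
  root=942
After append 5 (leaves=[18, 50, 1, 9, 5]):
  L0: [18, 50, 1, 9, 5]
  L1: h(18,50)=(18*31+50)%997=608 h(1,9)=(1*31+9)%997=40 h(5,5)=(5*31+5)%997=160 -> [608, 40, 160]
  L2: h(608,40)=(608*31+40)%997=942 h(160,160)=(160*31+160)%997=135 -> [942, 135]
  L3: h(942,135)=(942*31+135)%997=424 -> [424]
  root=424
After append 85 (leaves=[18, 50, 1, 9, 5, 85]):
  L0: [18, 50, 1, 9, 5, 85]
  L1: h(18,50)=(18*31+50)%997=608 h(1,9)=(1*31+9)%997=40 h(5,85)=(5*31+85)%997=240 -> [608, 40, 240]
  L2: h(608,40)=(608*31+40)%997=942 h(240,240)=(240*31+240)%997=701 -> [942, 701]
  L3: h(942,701)=(942*31+701)%997=990 -> [990]
  root=990
After append 85 (leaves=[18, 50, 1, 9, 5, 85, 85]):
  L0: [18, 50, 1, 9, 5, 85, 85]
  L1: h(18,50)=(18*31+50)%997=608 h(1,9)=(1*31+9)%997=40 h(5,85)=(5*31+85)%997=240 h(85,85)=(85*31+85)%997=726 -> [608, 40, 240, 726]
  L2: h(608,40)=(608*31+40)%997=942 h(240,726)=(240*31+726)%997=190 -> [942, 190]
  L3: h(942,190)=(942*31+190)%997=479 -> [479]
  root=479

Answer: 18 608 934 942 424 990 479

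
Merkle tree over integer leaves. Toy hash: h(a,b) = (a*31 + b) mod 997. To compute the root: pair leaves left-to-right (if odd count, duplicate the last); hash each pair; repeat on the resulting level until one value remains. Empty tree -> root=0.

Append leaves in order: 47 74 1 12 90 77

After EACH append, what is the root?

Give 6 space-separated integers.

After append 47 (leaves=[47]):
  L0: [47]
  root=47
After append 74 (leaves=[47, 74]):
  L0: [47, 74]
  L1: h(47,74)=(47*31+74)%997=534 -> [534]
  root=534
After append 1 (leaves=[47, 74, 1]):
  L0: [47, 74, 1]
  L1: h(47,74)=(47*31+74)%997=534 h(1,1)=(1*31+1)%997=32 -> [534, 32]
  L2: h(534,32)=(534*31+32)%997=634 -> [634]
  root=634
After append 12 (leaves=[47, 74, 1, 12]):
  L0: [47, 74, 1, 12]
  L1: h(47,74)=(47*31+74)%997=534 h(1,12)=(1*31+12)%997=43 -> [534, 43]
  L2: h(534,43)=(534*31+43)%997=645 -> [645]
  root=645
After append 90 (leaves=[47, 74, 1, 12, 90]):
  L0: [47, 74, 1, 12, 90]
  L1: h(47,74)=(47*31+74)%997=534 h(1,12)=(1*31+12)%997=43 h(90,90)=(90*31+90)%997=886 -> [534, 43, 886]
  L2: h(534,43)=(534*31+43)%997=645 h(886,886)=(886*31+886)%997=436 -> [645, 436]
  L3: h(645,436)=(645*31+436)%997=491 -> [491]
  root=491
After append 77 (leaves=[47, 74, 1, 12, 90, 77]):
  L0: [47, 74, 1, 12, 90, 77]
  L1: h(47,74)=(47*31+74)%997=534 h(1,12)=(1*31+12)%997=43 h(90,77)=(90*31+77)%997=873 -> [534, 43, 873]
  L2: h(534,43)=(534*31+43)%997=645 h(873,873)=(873*31+873)%997=20 -> [645, 20]
  L3: h(645,20)=(645*31+20)%997=75 -> [75]
  root=75

Answer: 47 534 634 645 491 75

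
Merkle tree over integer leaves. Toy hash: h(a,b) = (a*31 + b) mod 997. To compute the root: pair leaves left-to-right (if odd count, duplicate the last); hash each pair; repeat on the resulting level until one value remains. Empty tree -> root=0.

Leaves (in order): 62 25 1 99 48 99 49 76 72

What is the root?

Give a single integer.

Answer: 599

Derivation:
L0: [62, 25, 1, 99, 48, 99, 49, 76, 72]
L1: h(62,25)=(62*31+25)%997=950 h(1,99)=(1*31+99)%997=130 h(48,99)=(48*31+99)%997=590 h(49,76)=(49*31+76)%997=598 h(72,72)=(72*31+72)%997=310 -> [950, 130, 590, 598, 310]
L2: h(950,130)=(950*31+130)%997=667 h(590,598)=(590*31+598)%997=942 h(310,310)=(310*31+310)%997=947 -> [667, 942, 947]
L3: h(667,942)=(667*31+942)%997=682 h(947,947)=(947*31+947)%997=394 -> [682, 394]
L4: h(682,394)=(682*31+394)%997=599 -> [599]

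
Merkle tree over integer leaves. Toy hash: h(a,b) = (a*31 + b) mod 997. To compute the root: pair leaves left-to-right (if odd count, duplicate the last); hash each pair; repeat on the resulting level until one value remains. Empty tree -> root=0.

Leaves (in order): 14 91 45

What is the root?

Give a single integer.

L0: [14, 91, 45]
L1: h(14,91)=(14*31+91)%997=525 h(45,45)=(45*31+45)%997=443 -> [525, 443]
L2: h(525,443)=(525*31+443)%997=766 -> [766]

Answer: 766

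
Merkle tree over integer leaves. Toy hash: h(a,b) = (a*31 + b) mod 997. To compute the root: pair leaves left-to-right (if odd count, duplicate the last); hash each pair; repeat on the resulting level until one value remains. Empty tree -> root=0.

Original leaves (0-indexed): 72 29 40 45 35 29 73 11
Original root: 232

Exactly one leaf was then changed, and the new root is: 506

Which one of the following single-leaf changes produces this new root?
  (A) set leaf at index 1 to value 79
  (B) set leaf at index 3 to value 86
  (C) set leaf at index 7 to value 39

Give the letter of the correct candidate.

Original leaves: [72, 29, 40, 45, 35, 29, 73, 11]
Target new root: 506
Try each candidate change and compute the resulting root:
Candidate A: set leaf[1] = 79 -> leaves = [72, 79, 40, 45, 35, 29, 73, 11]
  L0: [72, 79, 40, 45, 35, 29, 73, 11]
  L1: h(72,79)=(72*31+79)%997=317 h(40,45)=(40*31+45)%997=288 h(35,29)=(35*31+29)%997=117 h(73,11)=(73*31+11)%997=280 -> [317, 288, 117, 280]
  L2: h(317,288)=(317*31+288)%997=145 h(117,280)=(117*31+280)%997=916 -> [145, 916]
  L3: h(145,916)=(145*31+916)%997=426 -> [426]
  root = 426 != target 506
Candidate B: set leaf[3] = 86 -> leaves = [72, 29, 40, 86, 35, 29, 73, 11]
  L0: [72, 29, 40, 86, 35, 29, 73, 11]
  L1: h(72,29)=(72*31+29)%997=267 h(40,86)=(40*31+86)%997=329 h(35,29)=(35*31+29)%997=117 h(73,11)=(73*31+11)%997=280 -> [267, 329, 117, 280]
  L2: h(267,329)=(267*31+329)%997=630 h(117,280)=(117*31+280)%997=916 -> [630, 916]
  L3: h(630,916)=(630*31+916)%997=506 -> [506]
  root = 506 == target 506  ** MATCH **
Candidate C: set leaf[7] = 39 -> leaves = [72, 29, 40, 45, 35, 29, 73, 39]
  L0: [72, 29, 40, 45, 35, 29, 73, 39]
  L1: h(72,29)=(72*31+29)%997=267 h(40,45)=(40*31+45)%997=288 h(35,29)=(35*31+29)%997=117 h(73,39)=(73*31+39)%997=308 -> [267, 288, 117, 308]
  L2: h(267,288)=(267*31+288)%997=589 h(117,308)=(117*31+308)%997=944 -> [589, 944]
  L3: h(589,944)=(589*31+944)%997=260 -> [260]
  root = 260 != target 506
Candidate B produces the target root.

Answer: B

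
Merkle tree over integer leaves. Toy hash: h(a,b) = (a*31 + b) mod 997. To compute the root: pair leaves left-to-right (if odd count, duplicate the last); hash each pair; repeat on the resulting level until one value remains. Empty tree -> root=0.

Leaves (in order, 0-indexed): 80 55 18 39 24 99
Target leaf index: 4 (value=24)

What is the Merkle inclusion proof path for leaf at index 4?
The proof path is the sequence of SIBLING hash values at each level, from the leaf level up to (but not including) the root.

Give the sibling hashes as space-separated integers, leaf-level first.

L0 (leaves): [80, 55, 18, 39, 24, 99], target index=4
L1: h(80,55)=(80*31+55)%997=541 [pair 0] h(18,39)=(18*31+39)%997=597 [pair 1] h(24,99)=(24*31+99)%997=843 [pair 2] -> [541, 597, 843]
  Sibling for proof at L0: 99
L2: h(541,597)=(541*31+597)%997=419 [pair 0] h(843,843)=(843*31+843)%997=57 [pair 1] -> [419, 57]
  Sibling for proof at L1: 843
L3: h(419,57)=(419*31+57)%997=85 [pair 0] -> [85]
  Sibling for proof at L2: 419
Root: 85
Proof path (sibling hashes from leaf to root): [99, 843, 419]

Answer: 99 843 419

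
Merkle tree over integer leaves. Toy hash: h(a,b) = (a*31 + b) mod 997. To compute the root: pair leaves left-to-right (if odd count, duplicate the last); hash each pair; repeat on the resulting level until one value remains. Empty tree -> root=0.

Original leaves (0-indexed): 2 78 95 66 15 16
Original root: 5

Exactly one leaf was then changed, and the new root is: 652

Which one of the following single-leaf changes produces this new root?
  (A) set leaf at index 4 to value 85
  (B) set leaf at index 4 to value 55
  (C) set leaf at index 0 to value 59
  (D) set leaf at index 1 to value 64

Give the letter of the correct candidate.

Original leaves: [2, 78, 95, 66, 15, 16]
Target new root: 652
Try each candidate change and compute the resulting root:
Candidate A: set leaf[4] = 85 -> leaves = [2, 78, 95, 66, 85, 16]
  L0: [2, 78, 95, 66, 85, 16]
  L1: h(2,78)=(2*31+78)%997=140 h(95,66)=(95*31+66)%997=20 h(85,16)=(85*31+16)%997=657 -> [140, 20, 657]
  L2: h(140,20)=(140*31+20)%997=372 h(657,657)=(657*31+657)%997=87 -> [372, 87]
  L3: h(372,87)=(372*31+87)%997=652 -> [652]
  root = 652 == target 652  ** MATCH **
Candidate B: set leaf[4] = 55 -> leaves = [2, 78, 95, 66, 55, 16]
  L0: [2, 78, 95, 66, 55, 16]
  L1: h(2,78)=(2*31+78)%997=140 h(95,66)=(95*31+66)%997=20 h(55,16)=(55*31+16)%997=724 -> [140, 20, 724]
  L2: h(140,20)=(140*31+20)%997=372 h(724,724)=(724*31+724)%997=237 -> [372, 237]
  L3: h(372,237)=(372*31+237)%997=802 -> [802]
  root = 802 != target 652
Candidate C: set leaf[0] = 59 -> leaves = [59, 78, 95, 66, 15, 16]
  L0: [59, 78, 95, 66, 15, 16]
  L1: h(59,78)=(59*31+78)%997=910 h(95,66)=(95*31+66)%997=20 h(15,16)=(15*31+16)%997=481 -> [910, 20, 481]
  L2: h(910,20)=(910*31+20)%997=314 h(481,481)=(481*31+481)%997=437 -> [314, 437]
  L3: h(314,437)=(314*31+437)%997=201 -> [201]
  root = 201 != target 652
Candidate D: set leaf[1] = 64 -> leaves = [2, 64, 95, 66, 15, 16]
  L0: [2, 64, 95, 66, 15, 16]
  L1: h(2,64)=(2*31+64)%997=126 h(95,66)=(95*31+66)%997=20 h(15,16)=(15*31+16)%997=481 -> [126, 20, 481]
  L2: h(126,20)=(126*31+20)%997=935 h(481,481)=(481*31+481)%997=437 -> [935, 437]
  L3: h(935,437)=(935*31+437)%997=509 -> [509]
  root = 509 != target 652
Candidate A produces the target root.

Answer: A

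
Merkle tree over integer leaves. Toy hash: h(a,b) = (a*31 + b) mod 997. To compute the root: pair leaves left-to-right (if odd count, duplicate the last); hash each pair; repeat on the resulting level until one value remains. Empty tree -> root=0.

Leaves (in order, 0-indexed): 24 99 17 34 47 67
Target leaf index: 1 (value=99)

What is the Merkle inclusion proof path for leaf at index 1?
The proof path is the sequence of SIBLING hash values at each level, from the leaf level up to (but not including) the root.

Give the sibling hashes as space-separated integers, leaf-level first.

Answer: 24 561 912

Derivation:
L0 (leaves): [24, 99, 17, 34, 47, 67], target index=1
L1: h(24,99)=(24*31+99)%997=843 [pair 0] h(17,34)=(17*31+34)%997=561 [pair 1] h(47,67)=(47*31+67)%997=527 [pair 2] -> [843, 561, 527]
  Sibling for proof at L0: 24
L2: h(843,561)=(843*31+561)%997=772 [pair 0] h(527,527)=(527*31+527)%997=912 [pair 1] -> [772, 912]
  Sibling for proof at L1: 561
L3: h(772,912)=(772*31+912)%997=916 [pair 0] -> [916]
  Sibling for proof at L2: 912
Root: 916
Proof path (sibling hashes from leaf to root): [24, 561, 912]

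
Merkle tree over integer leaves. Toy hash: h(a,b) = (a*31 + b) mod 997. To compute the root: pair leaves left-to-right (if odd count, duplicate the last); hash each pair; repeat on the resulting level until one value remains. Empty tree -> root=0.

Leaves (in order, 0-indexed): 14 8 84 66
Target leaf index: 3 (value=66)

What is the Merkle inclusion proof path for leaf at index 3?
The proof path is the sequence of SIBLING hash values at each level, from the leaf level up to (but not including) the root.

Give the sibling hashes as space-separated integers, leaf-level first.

L0 (leaves): [14, 8, 84, 66], target index=3
L1: h(14,8)=(14*31+8)%997=442 [pair 0] h(84,66)=(84*31+66)%997=676 [pair 1] -> [442, 676]
  Sibling for proof at L0: 84
L2: h(442,676)=(442*31+676)%997=420 [pair 0] -> [420]
  Sibling for proof at L1: 442
Root: 420
Proof path (sibling hashes from leaf to root): [84, 442]

Answer: 84 442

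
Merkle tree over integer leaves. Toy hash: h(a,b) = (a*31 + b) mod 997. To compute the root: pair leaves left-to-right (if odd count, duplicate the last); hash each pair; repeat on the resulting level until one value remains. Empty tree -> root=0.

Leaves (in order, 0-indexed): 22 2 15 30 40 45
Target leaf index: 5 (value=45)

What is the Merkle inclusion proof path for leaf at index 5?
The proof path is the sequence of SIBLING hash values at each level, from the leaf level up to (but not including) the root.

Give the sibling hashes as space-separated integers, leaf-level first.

Answer: 40 288 762

Derivation:
L0 (leaves): [22, 2, 15, 30, 40, 45], target index=5
L1: h(22,2)=(22*31+2)%997=684 [pair 0] h(15,30)=(15*31+30)%997=495 [pair 1] h(40,45)=(40*31+45)%997=288 [pair 2] -> [684, 495, 288]
  Sibling for proof at L0: 40
L2: h(684,495)=(684*31+495)%997=762 [pair 0] h(288,288)=(288*31+288)%997=243 [pair 1] -> [762, 243]
  Sibling for proof at L1: 288
L3: h(762,243)=(762*31+243)%997=934 [pair 0] -> [934]
  Sibling for proof at L2: 762
Root: 934
Proof path (sibling hashes from leaf to root): [40, 288, 762]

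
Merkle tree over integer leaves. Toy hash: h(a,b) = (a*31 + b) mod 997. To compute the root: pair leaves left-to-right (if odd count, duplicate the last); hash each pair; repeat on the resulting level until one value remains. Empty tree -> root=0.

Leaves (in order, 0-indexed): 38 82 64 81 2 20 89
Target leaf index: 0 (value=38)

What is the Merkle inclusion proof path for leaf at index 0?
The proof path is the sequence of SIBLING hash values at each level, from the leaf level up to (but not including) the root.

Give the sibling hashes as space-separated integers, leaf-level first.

Answer: 82 71 405

Derivation:
L0 (leaves): [38, 82, 64, 81, 2, 20, 89], target index=0
L1: h(38,82)=(38*31+82)%997=263 [pair 0] h(64,81)=(64*31+81)%997=71 [pair 1] h(2,20)=(2*31+20)%997=82 [pair 2] h(89,89)=(89*31+89)%997=854 [pair 3] -> [263, 71, 82, 854]
  Sibling for proof at L0: 82
L2: h(263,71)=(263*31+71)%997=248 [pair 0] h(82,854)=(82*31+854)%997=405 [pair 1] -> [248, 405]
  Sibling for proof at L1: 71
L3: h(248,405)=(248*31+405)%997=117 [pair 0] -> [117]
  Sibling for proof at L2: 405
Root: 117
Proof path (sibling hashes from leaf to root): [82, 71, 405]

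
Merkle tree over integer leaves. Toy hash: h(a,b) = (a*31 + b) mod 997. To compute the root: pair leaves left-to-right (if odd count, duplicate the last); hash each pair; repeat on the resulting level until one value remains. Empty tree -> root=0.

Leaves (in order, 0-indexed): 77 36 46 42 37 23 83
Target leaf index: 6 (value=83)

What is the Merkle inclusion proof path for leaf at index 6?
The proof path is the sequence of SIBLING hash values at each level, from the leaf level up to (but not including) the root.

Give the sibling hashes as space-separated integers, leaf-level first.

L0 (leaves): [77, 36, 46, 42, 37, 23, 83], target index=6
L1: h(77,36)=(77*31+36)%997=429 [pair 0] h(46,42)=(46*31+42)%997=471 [pair 1] h(37,23)=(37*31+23)%997=173 [pair 2] h(83,83)=(83*31+83)%997=662 [pair 3] -> [429, 471, 173, 662]
  Sibling for proof at L0: 83
L2: h(429,471)=(429*31+471)%997=809 [pair 0] h(173,662)=(173*31+662)%997=43 [pair 1] -> [809, 43]
  Sibling for proof at L1: 173
L3: h(809,43)=(809*31+43)%997=197 [pair 0] -> [197]
  Sibling for proof at L2: 809
Root: 197
Proof path (sibling hashes from leaf to root): [83, 173, 809]

Answer: 83 173 809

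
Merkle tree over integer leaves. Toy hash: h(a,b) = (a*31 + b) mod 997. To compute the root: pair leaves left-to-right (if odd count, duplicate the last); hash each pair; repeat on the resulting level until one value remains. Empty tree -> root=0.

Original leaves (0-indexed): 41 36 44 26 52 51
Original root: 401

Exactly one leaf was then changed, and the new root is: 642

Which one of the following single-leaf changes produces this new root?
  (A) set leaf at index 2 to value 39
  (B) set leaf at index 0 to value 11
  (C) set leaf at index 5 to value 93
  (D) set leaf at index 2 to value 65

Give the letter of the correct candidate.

Answer: D

Derivation:
Original leaves: [41, 36, 44, 26, 52, 51]
Target new root: 642
Try each candidate change and compute the resulting root:
Candidate A: set leaf[2] = 39 -> leaves = [41, 36, 39, 26, 52, 51]
  L0: [41, 36, 39, 26, 52, 51]
  L1: h(41,36)=(41*31+36)%997=310 h(39,26)=(39*31+26)%997=238 h(52,51)=(52*31+51)%997=666 -> [310, 238, 666]
  L2: h(310,238)=(310*31+238)%997=875 h(666,666)=(666*31+666)%997=375 -> [875, 375]
  L3: h(875,375)=(875*31+375)%997=581 -> [581]
  root = 581 != target 642
Candidate B: set leaf[0] = 11 -> leaves = [11, 36, 44, 26, 52, 51]
  L0: [11, 36, 44, 26, 52, 51]
  L1: h(11,36)=(11*31+36)%997=377 h(44,26)=(44*31+26)%997=393 h(52,51)=(52*31+51)%997=666 -> [377, 393, 666]
  L2: h(377,393)=(377*31+393)%997=116 h(666,666)=(666*31+666)%997=375 -> [116, 375]
  L3: h(116,375)=(116*31+375)%997=980 -> [980]
  root = 980 != target 642
Candidate C: set leaf[5] = 93 -> leaves = [41, 36, 44, 26, 52, 93]
  L0: [41, 36, 44, 26, 52, 93]
  L1: h(41,36)=(41*31+36)%997=310 h(44,26)=(44*31+26)%997=393 h(52,93)=(52*31+93)%997=708 -> [310, 393, 708]
  L2: h(310,393)=(310*31+393)%997=33 h(708,708)=(708*31+708)%997=722 -> [33, 722]
  L3: h(33,722)=(33*31+722)%997=748 -> [748]
  root = 748 != target 642
Candidate D: set leaf[2] = 65 -> leaves = [41, 36, 65, 26, 52, 51]
  L0: [41, 36, 65, 26, 52, 51]
  L1: h(41,36)=(41*31+36)%997=310 h(65,26)=(65*31+26)%997=47 h(52,51)=(52*31+51)%997=666 -> [310, 47, 666]
  L2: h(310,47)=(310*31+47)%997=684 h(666,666)=(666*31+666)%997=375 -> [684, 375]
  L3: h(684,375)=(684*31+375)%997=642 -> [642]
  root = 642 == target 642  ** MATCH **
Candidate D produces the target root.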